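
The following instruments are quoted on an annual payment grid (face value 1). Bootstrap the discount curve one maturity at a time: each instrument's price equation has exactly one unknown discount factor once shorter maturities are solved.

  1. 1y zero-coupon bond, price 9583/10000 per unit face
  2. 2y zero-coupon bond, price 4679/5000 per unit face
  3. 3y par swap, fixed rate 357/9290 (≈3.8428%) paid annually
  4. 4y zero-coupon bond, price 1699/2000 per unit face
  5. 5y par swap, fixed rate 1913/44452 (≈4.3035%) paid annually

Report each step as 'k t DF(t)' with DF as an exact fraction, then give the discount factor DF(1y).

step 1 [1y] zero: DF = P = 9583/10000 ≈ 0.958300
step 2 [2y] zero: DF = P = 4679/5000 ≈ 0.935800
step 3 [3y] swap r/1=357/9290: DF=(1 − 357/9290·(0.958300+0.935800))/(1+357/9290) = 8929/10000 ≈ 0.892900
step 4 [4y] zero: DF = P = 1699/2000 ≈ 0.849500
step 5 [5y] swap r/1=1913/44452: DF=(1 − 1913/44452·(0.958300+0.935800+0.892900+0.849500))/(1+1913/44452) = 8087/10000 ≈ 0.808700

1 1 9583/10000
2 2 4679/5000
3 3 8929/10000
4 4 1699/2000
5 5 8087/10000
DF(1y) = 9583/10000 ≈ 0.958300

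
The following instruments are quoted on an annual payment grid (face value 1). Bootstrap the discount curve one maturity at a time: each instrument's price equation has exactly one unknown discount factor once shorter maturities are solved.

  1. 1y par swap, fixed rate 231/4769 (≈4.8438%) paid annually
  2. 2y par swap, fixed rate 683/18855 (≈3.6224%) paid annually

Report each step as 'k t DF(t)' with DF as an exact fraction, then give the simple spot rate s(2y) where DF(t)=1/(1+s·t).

1 1 4769/5000
2 2 9317/10000
s(2y) = (1/(9317/10000) − 1)/(2) = 683/18634 ≈ 3.6653%

step 1 [1y] swap r/1=231/4769: DF=(1 − 231/4769·(0))/(1+231/4769) = 4769/5000 ≈ 0.953800
step 2 [2y] swap r/1=683/18855: DF=(1 − 683/18855·(0.953800))/(1+683/18855) = 9317/10000 ≈ 0.931700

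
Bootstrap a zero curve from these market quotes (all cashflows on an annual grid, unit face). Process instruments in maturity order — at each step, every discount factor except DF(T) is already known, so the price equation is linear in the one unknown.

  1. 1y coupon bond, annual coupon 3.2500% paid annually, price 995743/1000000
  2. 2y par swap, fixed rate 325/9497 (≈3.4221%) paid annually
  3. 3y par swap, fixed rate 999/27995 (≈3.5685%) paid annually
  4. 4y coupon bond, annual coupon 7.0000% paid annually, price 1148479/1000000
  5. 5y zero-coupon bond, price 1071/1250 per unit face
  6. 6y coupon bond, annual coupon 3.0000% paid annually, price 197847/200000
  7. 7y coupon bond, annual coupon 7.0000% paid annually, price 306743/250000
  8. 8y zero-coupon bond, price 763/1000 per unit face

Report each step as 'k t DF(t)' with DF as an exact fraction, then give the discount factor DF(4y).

step 1 [1y] bond c/1=13/400: DF=(995743/1000000 − 13/400·(0))/(1+13/400) = 2411/2500 ≈ 0.964400
step 2 [2y] swap r/1=325/9497: DF=(1 − 325/9497·(0.964400))/(1+325/9497) = 187/200 ≈ 0.935000
step 3 [3y] swap r/1=999/27995: DF=(1 − 999/27995·(0.964400+0.935000))/(1+999/27995) = 9001/10000 ≈ 0.900100
step 4 [4y] bond c/1=7/100: DF=(1148479/1000000 − 7/100·(0.964400+0.935000+0.900100))/(1+7/100) = 4451/5000 ≈ 0.890200
step 5 [5y] zero: DF = P = 1071/1250 ≈ 0.856800
step 6 [6y] bond c/1=3/100: DF=(197847/200000 − 3/100·(0.964400+0.935000+0.900100+0.890200+0.856800))/(1+3/100) = 207/250 ≈ 0.828000
step 7 [7y] bond c/1=7/100: DF=(306743/250000 − 7/100·(0.964400+0.935000+0.900100+0.890200+0.856800+0.828000))/(1+7/100) = 7951/10000 ≈ 0.795100
step 8 [8y] zero: DF = P = 763/1000 ≈ 0.763000

1 1 2411/2500
2 2 187/200
3 3 9001/10000
4 4 4451/5000
5 5 1071/1250
6 6 207/250
7 7 7951/10000
8 8 763/1000
DF(4y) = 4451/5000 ≈ 0.890200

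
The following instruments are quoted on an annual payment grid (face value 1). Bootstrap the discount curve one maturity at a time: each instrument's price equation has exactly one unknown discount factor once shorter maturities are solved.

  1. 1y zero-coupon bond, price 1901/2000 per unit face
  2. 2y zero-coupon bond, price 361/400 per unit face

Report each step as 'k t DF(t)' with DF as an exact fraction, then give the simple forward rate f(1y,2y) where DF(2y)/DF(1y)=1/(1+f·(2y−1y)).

step 1 [1y] zero: DF = P = 1901/2000 ≈ 0.950500
step 2 [2y] zero: DF = P = 361/400 ≈ 0.902500

1 1 1901/2000
2 2 361/400
f(1y,2y) = ((1901/2000)/(361/400) − 1)/(1) = 96/1805 ≈ 5.3186%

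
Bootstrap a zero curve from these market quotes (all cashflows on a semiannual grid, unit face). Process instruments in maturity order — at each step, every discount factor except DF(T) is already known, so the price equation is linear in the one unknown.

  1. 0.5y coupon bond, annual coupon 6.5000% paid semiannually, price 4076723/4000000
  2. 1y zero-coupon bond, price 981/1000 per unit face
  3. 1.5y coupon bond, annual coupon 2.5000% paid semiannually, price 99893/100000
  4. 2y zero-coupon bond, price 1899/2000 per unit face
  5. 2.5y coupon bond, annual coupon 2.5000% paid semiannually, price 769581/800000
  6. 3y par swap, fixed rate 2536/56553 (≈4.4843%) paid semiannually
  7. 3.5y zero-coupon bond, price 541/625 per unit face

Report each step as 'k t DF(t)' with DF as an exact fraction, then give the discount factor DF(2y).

1 1/2 9871/10000
2 1 981/1000
3 3/2 9623/10000
4 2 1899/2000
5 5/2 4511/5000
6 3 2183/2500
7 7/2 541/625
DF(2y) = 1899/2000 ≈ 0.949500

step 1 [0.5y] bond c/2=13/400: DF=(4076723/4000000 − 13/400·(0))/(1+13/400) = 9871/10000 ≈ 0.987100
step 2 [1y] zero: DF = P = 981/1000 ≈ 0.981000
step 3 [1.5y] bond c/2=1/80: DF=(99893/100000 − 1/80·(0.987100+0.981000))/(1+1/80) = 9623/10000 ≈ 0.962300
step 4 [2y] zero: DF = P = 1899/2000 ≈ 0.949500
step 5 [2.5y] bond c/2=1/80: DF=(769581/800000 − 1/80·(0.987100+0.981000+0.962300+0.949500))/(1+1/80) = 4511/5000 ≈ 0.902200
step 6 [3y] swap r/2=1268/56553: DF=(1 − 1268/56553·(0.987100+0.981000+0.962300+0.949500+0.902200))/(1+1268/56553) = 2183/2500 ≈ 0.873200
step 7 [3.5y] zero: DF = P = 541/625 ≈ 0.865600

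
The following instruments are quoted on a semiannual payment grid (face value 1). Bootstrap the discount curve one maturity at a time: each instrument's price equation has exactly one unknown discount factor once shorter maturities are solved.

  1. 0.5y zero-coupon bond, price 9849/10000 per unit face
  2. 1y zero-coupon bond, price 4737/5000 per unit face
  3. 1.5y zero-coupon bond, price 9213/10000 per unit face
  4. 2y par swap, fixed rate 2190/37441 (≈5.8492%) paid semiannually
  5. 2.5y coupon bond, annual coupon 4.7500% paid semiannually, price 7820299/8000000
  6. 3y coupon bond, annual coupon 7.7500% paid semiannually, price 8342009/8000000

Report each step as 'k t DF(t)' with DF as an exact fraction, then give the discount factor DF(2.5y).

step 1 [0.5y] zero: DF = P = 9849/10000 ≈ 0.984900
step 2 [1y] zero: DF = P = 4737/5000 ≈ 0.947400
step 3 [1.5y] zero: DF = P = 9213/10000 ≈ 0.921300
step 4 [2y] swap r/2=1095/37441: DF=(1 − 1095/37441·(0.984900+0.947400+0.921300))/(1+1095/37441) = 1781/2000 ≈ 0.890500
step 5 [2.5y] bond c/2=19/800: DF=(7820299/8000000 − 19/800·(0.984900+0.947400+0.921300+0.890500))/(1+19/800) = 217/250 ≈ 0.868000
step 6 [3y] bond c/2=31/800: DF=(8342009/8000000 − 31/800·(0.984900+0.947400+0.921300+0.890500+0.868000))/(1+31/800) = 4159/5000 ≈ 0.831800

1 1/2 9849/10000
2 1 4737/5000
3 3/2 9213/10000
4 2 1781/2000
5 5/2 217/250
6 3 4159/5000
DF(2.5y) = 217/250 ≈ 0.868000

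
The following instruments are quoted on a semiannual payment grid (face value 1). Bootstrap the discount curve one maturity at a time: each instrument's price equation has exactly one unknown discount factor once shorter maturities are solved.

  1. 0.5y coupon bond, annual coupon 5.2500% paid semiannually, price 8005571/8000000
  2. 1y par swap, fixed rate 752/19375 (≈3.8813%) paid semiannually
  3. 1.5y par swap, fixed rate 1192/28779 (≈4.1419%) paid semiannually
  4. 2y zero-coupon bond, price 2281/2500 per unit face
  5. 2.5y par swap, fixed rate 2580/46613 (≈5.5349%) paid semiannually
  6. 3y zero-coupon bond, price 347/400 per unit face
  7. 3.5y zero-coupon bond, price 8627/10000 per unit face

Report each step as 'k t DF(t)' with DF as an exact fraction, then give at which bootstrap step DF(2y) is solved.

step 1 [0.5y] bond c/2=21/800: DF=(8005571/8000000 − 21/800·(0))/(1+21/800) = 9751/10000 ≈ 0.975100
step 2 [1y] swap r/2=376/19375: DF=(1 − 376/19375·(0.975100))/(1+376/19375) = 1203/1250 ≈ 0.962400
step 3 [1.5y] swap r/2=596/28779: DF=(1 − 596/28779·(0.975100+0.962400))/(1+596/28779) = 2351/2500 ≈ 0.940400
step 4 [2y] zero: DF = P = 2281/2500 ≈ 0.912400
step 5 [2.5y] swap r/2=1290/46613: DF=(1 − 1290/46613·(0.975100+0.962400+0.940400+0.912400))/(1+1290/46613) = 871/1000 ≈ 0.871000
step 6 [3y] zero: DF = P = 347/400 ≈ 0.867500
step 7 [3.5y] zero: DF = P = 8627/10000 ≈ 0.862700

1 1/2 9751/10000
2 1 1203/1250
3 3/2 2351/2500
4 2 2281/2500
5 5/2 871/1000
6 3 347/400
7 7/2 8627/10000
DF(2y) is solved at step 4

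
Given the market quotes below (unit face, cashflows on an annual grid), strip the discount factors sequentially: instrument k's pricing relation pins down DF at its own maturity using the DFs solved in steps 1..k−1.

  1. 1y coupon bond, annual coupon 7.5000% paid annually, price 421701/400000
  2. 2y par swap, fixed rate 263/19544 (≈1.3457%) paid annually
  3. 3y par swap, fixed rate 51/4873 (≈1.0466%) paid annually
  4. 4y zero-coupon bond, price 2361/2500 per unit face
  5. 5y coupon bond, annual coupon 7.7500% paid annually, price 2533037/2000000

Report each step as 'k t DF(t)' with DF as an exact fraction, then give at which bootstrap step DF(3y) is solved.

1 1 9807/10000
2 2 9737/10000
3 3 4847/5000
4 4 2361/2500
5 5 2243/2500
DF(3y) is solved at step 3

step 1 [1y] bond c/1=3/40: DF=(421701/400000 − 3/40·(0))/(1+3/40) = 9807/10000 ≈ 0.980700
step 2 [2y] swap r/1=263/19544: DF=(1 − 263/19544·(0.980700))/(1+263/19544) = 9737/10000 ≈ 0.973700
step 3 [3y] swap r/1=51/4873: DF=(1 − 51/4873·(0.980700+0.973700))/(1+51/4873) = 4847/5000 ≈ 0.969400
step 4 [4y] zero: DF = P = 2361/2500 ≈ 0.944400
step 5 [5y] bond c/1=31/400: DF=(2533037/2000000 − 31/400·(0.980700+0.973700+0.969400+0.944400))/(1+31/400) = 2243/2500 ≈ 0.897200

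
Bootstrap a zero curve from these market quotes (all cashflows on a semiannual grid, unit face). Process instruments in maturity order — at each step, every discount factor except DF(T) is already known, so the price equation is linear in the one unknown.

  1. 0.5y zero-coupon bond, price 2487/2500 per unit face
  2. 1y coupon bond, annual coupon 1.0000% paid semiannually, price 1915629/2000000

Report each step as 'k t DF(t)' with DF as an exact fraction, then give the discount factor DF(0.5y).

1 1/2 2487/2500
2 1 9481/10000
DF(0.5y) = 2487/2500 ≈ 0.994800

step 1 [0.5y] zero: DF = P = 2487/2500 ≈ 0.994800
step 2 [1y] bond c/2=1/200: DF=(1915629/2000000 − 1/200·(0.994800))/(1+1/200) = 9481/10000 ≈ 0.948100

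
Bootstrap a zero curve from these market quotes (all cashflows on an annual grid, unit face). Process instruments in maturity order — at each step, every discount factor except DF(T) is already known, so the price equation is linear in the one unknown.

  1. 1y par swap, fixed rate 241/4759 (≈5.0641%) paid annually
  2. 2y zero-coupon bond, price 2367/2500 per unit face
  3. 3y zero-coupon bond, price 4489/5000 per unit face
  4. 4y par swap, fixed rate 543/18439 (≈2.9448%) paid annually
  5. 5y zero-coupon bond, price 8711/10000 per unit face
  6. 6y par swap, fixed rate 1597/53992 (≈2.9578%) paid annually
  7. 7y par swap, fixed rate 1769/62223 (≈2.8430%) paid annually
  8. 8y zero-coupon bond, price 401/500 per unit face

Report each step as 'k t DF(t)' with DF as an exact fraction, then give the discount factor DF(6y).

1 1 4759/5000
2 2 2367/2500
3 3 4489/5000
4 4 4457/5000
5 5 8711/10000
6 6 8403/10000
7 7 8231/10000
8 8 401/500
DF(6y) = 8403/10000 ≈ 0.840300

step 1 [1y] swap r/1=241/4759: DF=(1 − 241/4759·(0))/(1+241/4759) = 4759/5000 ≈ 0.951800
step 2 [2y] zero: DF = P = 2367/2500 ≈ 0.946800
step 3 [3y] zero: DF = P = 4489/5000 ≈ 0.897800
step 4 [4y] swap r/1=543/18439: DF=(1 − 543/18439·(0.951800+0.946800+0.897800))/(1+543/18439) = 4457/5000 ≈ 0.891400
step 5 [5y] zero: DF = P = 8711/10000 ≈ 0.871100
step 6 [6y] swap r/1=1597/53992: DF=(1 − 1597/53992·(0.951800+0.946800+0.897800+0.891400+0.871100))/(1+1597/53992) = 8403/10000 ≈ 0.840300
step 7 [7y] swap r/1=1769/62223: DF=(1 − 1769/62223·(0.951800+0.946800+0.897800+0.891400+0.871100+0.840300))/(1+1769/62223) = 8231/10000 ≈ 0.823100
step 8 [8y] zero: DF = P = 401/500 ≈ 0.802000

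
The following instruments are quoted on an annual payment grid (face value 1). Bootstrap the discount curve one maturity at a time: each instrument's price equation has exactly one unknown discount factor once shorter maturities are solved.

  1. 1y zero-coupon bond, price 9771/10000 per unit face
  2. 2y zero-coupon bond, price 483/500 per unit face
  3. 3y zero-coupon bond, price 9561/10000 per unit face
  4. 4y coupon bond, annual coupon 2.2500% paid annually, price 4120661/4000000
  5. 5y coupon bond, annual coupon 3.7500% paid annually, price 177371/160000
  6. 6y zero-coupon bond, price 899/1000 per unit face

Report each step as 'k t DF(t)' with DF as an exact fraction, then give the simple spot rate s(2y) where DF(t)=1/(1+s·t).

step 1 [1y] zero: DF = P = 9771/10000 ≈ 0.977100
step 2 [2y] zero: DF = P = 483/500 ≈ 0.966000
step 3 [3y] zero: DF = P = 9561/10000 ≈ 0.956100
step 4 [4y] bond c/1=9/400: DF=(4120661/4000000 − 9/400·(0.977100+0.966000+0.956100))/(1+9/400) = 9437/10000 ≈ 0.943700
step 5 [5y] bond c/1=3/80: DF=(177371/160000 − 3/80·(0.977100+0.966000+0.956100+0.943700))/(1+3/80) = 581/625 ≈ 0.929600
step 6 [6y] zero: DF = P = 899/1000 ≈ 0.899000

1 1 9771/10000
2 2 483/500
3 3 9561/10000
4 4 9437/10000
5 5 581/625
6 6 899/1000
s(2y) = (1/(483/500) − 1)/(2) = 17/966 ≈ 1.7598%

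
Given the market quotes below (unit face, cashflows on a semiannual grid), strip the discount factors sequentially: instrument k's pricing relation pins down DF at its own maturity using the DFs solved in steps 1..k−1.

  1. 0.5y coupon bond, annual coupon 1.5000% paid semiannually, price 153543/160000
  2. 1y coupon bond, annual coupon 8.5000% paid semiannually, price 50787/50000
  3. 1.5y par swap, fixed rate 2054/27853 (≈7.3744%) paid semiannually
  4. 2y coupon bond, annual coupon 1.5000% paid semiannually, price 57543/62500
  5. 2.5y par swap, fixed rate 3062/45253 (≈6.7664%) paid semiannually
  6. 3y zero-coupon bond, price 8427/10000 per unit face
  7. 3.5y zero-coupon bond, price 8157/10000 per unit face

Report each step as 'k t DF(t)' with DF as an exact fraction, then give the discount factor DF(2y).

1 1/2 381/400
2 1 1871/2000
3 3/2 8973/10000
4 2 8931/10000
5 5/2 8469/10000
6 3 8427/10000
7 7/2 8157/10000
DF(2y) = 8931/10000 ≈ 0.893100

step 1 [0.5y] bond c/2=3/400: DF=(153543/160000 − 3/400·(0))/(1+3/400) = 381/400 ≈ 0.952500
step 2 [1y] bond c/2=17/400: DF=(50787/50000 − 17/400·(0.952500))/(1+17/400) = 1871/2000 ≈ 0.935500
step 3 [1.5y] swap r/2=1027/27853: DF=(1 − 1027/27853·(0.952500+0.935500))/(1+1027/27853) = 8973/10000 ≈ 0.897300
step 4 [2y] bond c/2=3/400: DF=(57543/62500 − 3/400·(0.952500+0.935500+0.897300))/(1+3/400) = 8931/10000 ≈ 0.893100
step 5 [2.5y] swap r/2=1531/45253: DF=(1 − 1531/45253·(0.952500+0.935500+0.897300+0.893100))/(1+1531/45253) = 8469/10000 ≈ 0.846900
step 6 [3y] zero: DF = P = 8427/10000 ≈ 0.842700
step 7 [3.5y] zero: DF = P = 8157/10000 ≈ 0.815700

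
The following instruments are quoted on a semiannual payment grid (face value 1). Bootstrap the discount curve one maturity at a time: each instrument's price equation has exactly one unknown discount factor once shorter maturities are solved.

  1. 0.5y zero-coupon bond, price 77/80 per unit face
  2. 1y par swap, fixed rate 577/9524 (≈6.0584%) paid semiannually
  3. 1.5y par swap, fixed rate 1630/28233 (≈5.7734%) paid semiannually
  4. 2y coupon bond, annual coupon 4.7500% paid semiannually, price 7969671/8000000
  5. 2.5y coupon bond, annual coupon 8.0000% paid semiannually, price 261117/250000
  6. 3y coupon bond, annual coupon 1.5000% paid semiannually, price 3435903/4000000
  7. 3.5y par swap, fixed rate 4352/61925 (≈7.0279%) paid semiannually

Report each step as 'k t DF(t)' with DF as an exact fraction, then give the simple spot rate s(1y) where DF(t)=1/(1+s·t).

step 1 [0.5y] zero: DF = P = 77/80 ≈ 0.962500
step 2 [1y] swap r/2=577/19048: DF=(1 − 577/19048·(0.962500))/(1+577/19048) = 9423/10000 ≈ 0.942300
step 3 [1.5y] swap r/2=815/28233: DF=(1 − 815/28233·(0.962500+0.942300))/(1+815/28233) = 1837/2000 ≈ 0.918500
step 4 [2y] bond c/2=19/800: DF=(7969671/8000000 − 19/800·(0.962500+0.942300+0.918500))/(1+19/800) = 2269/2500 ≈ 0.907600
step 5 [2.5y] bond c/2=1/25: DF=(261117/250000 − 1/25·(0.962500+0.942300+0.918500+0.907600))/(1+1/25) = 538/625 ≈ 0.860800
step 6 [3y] bond c/2=3/400: DF=(3435903/4000000 − 3/400·(0.962500+0.942300+0.918500+0.907600+0.860800))/(1+3/400) = 1023/1250 ≈ 0.818400
step 7 [3.5y] swap r/2=2176/61925: DF=(1 − 2176/61925·(0.962500+0.942300+0.918500+0.907600+0.860800+0.818400))/(1+2176/61925) = 489/625 ≈ 0.782400

1 1/2 77/80
2 1 9423/10000
3 3/2 1837/2000
4 2 2269/2500
5 5/2 538/625
6 3 1023/1250
7 7/2 489/625
s(1y) = (1/(9423/10000) − 1)/(1) = 577/9423 ≈ 6.1233%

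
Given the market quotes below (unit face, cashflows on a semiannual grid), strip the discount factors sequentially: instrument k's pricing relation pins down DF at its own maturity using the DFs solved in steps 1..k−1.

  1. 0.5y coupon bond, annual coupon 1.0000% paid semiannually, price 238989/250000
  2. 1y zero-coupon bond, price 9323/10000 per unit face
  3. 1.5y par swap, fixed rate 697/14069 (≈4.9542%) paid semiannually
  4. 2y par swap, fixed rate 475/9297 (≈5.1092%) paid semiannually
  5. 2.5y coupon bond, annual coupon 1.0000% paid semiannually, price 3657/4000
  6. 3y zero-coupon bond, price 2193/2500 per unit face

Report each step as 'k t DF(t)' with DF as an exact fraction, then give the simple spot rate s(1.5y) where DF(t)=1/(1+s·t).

step 1 [0.5y] bond c/2=1/200: DF=(238989/250000 − 1/200·(0))/(1+1/200) = 1189/1250 ≈ 0.951200
step 2 [1y] zero: DF = P = 9323/10000 ≈ 0.932300
step 3 [1.5y] swap r/2=697/28138: DF=(1 − 697/28138·(0.951200+0.932300))/(1+697/28138) = 9303/10000 ≈ 0.930300
step 4 [2y] swap r/2=475/18594: DF=(1 − 475/18594·(0.951200+0.932300+0.930300))/(1+475/18594) = 181/200 ≈ 0.905000
step 5 [2.5y] bond c/2=1/200: DF=(3657/4000 − 1/200·(0.951200+0.932300+0.930300+0.905000))/(1+1/200) = 557/625 ≈ 0.891200
step 6 [3y] zero: DF = P = 2193/2500 ≈ 0.877200

1 1/2 1189/1250
2 1 9323/10000
3 3/2 9303/10000
4 2 181/200
5 5/2 557/625
6 3 2193/2500
s(1.5y) = (1/(9303/10000) − 1)/(3/2) = 1394/27909 ≈ 4.9948%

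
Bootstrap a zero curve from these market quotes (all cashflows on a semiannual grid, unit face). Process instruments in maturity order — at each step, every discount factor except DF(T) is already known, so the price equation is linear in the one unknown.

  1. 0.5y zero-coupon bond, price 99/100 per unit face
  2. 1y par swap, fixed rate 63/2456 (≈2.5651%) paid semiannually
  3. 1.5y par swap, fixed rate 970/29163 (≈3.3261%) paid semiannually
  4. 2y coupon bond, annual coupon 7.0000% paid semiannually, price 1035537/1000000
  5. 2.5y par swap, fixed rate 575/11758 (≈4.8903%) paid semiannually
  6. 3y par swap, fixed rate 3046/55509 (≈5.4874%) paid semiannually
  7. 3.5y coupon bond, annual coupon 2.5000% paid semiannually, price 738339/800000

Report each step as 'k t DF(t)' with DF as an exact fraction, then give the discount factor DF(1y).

step 1 [0.5y] zero: DF = P = 99/100 ≈ 0.990000
step 2 [1y] swap r/2=63/4912: DF=(1 − 63/4912·(0.990000))/(1+63/4912) = 2437/2500 ≈ 0.974800
step 3 [1.5y] swap r/2=485/29163: DF=(1 − 485/29163·(0.990000+0.974800))/(1+485/29163) = 1903/2000 ≈ 0.951500
step 4 [2y] bond c/2=7/200: DF=(1035537/1000000 − 7/200·(0.990000+0.974800+0.951500))/(1+7/200) = 9019/10000 ≈ 0.901900
step 5 [2.5y] swap r/2=575/23516: DF=(1 − 575/23516·(0.990000+0.974800+0.951500+0.901900))/(1+575/23516) = 177/200 ≈ 0.885000
step 6 [3y] swap r/2=1523/55509: DF=(1 − 1523/55509·(0.990000+0.974800+0.951500+0.901900+0.885000))/(1+1523/55509) = 8477/10000 ≈ 0.847700
step 7 [3.5y] bond c/2=1/80: DF=(738339/800000 − 1/80·(0.990000+0.974800+0.951500+0.901900+0.885000+0.847700))/(1+1/80) = 843/1000 ≈ 0.843000

1 1/2 99/100
2 1 2437/2500
3 3/2 1903/2000
4 2 9019/10000
5 5/2 177/200
6 3 8477/10000
7 7/2 843/1000
DF(1y) = 2437/2500 ≈ 0.974800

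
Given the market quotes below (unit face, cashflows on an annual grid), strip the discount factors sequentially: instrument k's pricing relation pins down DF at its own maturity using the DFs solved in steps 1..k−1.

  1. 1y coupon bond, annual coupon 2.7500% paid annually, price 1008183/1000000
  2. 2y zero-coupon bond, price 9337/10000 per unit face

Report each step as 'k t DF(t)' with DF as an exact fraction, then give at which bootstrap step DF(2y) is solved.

step 1 [1y] bond c/1=11/400: DF=(1008183/1000000 − 11/400·(0))/(1+11/400) = 2453/2500 ≈ 0.981200
step 2 [2y] zero: DF = P = 9337/10000 ≈ 0.933700

1 1 2453/2500
2 2 9337/10000
DF(2y) is solved at step 2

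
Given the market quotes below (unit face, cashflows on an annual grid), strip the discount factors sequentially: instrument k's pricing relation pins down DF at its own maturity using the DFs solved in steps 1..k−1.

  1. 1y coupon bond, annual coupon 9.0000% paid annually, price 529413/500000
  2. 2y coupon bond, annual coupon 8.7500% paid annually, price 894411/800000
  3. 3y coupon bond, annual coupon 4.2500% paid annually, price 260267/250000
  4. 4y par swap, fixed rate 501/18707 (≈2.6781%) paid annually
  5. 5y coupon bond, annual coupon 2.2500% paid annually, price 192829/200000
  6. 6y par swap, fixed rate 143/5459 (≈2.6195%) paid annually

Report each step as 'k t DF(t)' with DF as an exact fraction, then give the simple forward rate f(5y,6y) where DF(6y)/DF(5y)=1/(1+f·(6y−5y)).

step 1 [1y] bond c/1=9/100: DF=(529413/500000 − 9/100·(0))/(1+9/100) = 4857/5000 ≈ 0.971400
step 2 [2y] bond c/1=7/80: DF=(894411/800000 − 7/80·(0.971400))/(1+7/80) = 9499/10000 ≈ 0.949900
step 3 [3y] bond c/1=17/400: DF=(260267/250000 − 17/400·(0.971400+0.949900))/(1+17/400) = 9203/10000 ≈ 0.920300
step 4 [4y] swap r/1=501/18707: DF=(1 − 501/18707·(0.971400+0.949900+0.920300))/(1+501/18707) = 4499/5000 ≈ 0.899800
step 5 [5y] bond c/1=9/400: DF=(192829/200000 − 9/400·(0.971400+0.949900+0.920300+0.899800))/(1+9/400) = 4303/5000 ≈ 0.860600
step 6 [6y] swap r/1=143/5459: DF=(1 − 143/5459·(0.971400+0.949900+0.920300+0.899800+0.860600))/(1+143/5459) = 857/1000 ≈ 0.857000

1 1 4857/5000
2 2 9499/10000
3 3 9203/10000
4 4 4499/5000
5 5 4303/5000
6 6 857/1000
f(5y,6y) = ((4303/5000)/(857/1000) − 1)/(1) = 18/4285 ≈ 0.4201%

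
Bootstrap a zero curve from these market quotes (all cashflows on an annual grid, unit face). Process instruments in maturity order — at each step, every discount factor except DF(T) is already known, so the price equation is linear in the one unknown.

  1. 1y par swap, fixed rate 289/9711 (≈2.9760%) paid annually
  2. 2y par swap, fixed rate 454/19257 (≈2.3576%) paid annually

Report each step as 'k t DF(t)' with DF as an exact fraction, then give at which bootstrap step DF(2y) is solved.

1 1 9711/10000
2 2 4773/5000
DF(2y) is solved at step 2

step 1 [1y] swap r/1=289/9711: DF=(1 − 289/9711·(0))/(1+289/9711) = 9711/10000 ≈ 0.971100
step 2 [2y] swap r/1=454/19257: DF=(1 − 454/19257·(0.971100))/(1+454/19257) = 4773/5000 ≈ 0.954600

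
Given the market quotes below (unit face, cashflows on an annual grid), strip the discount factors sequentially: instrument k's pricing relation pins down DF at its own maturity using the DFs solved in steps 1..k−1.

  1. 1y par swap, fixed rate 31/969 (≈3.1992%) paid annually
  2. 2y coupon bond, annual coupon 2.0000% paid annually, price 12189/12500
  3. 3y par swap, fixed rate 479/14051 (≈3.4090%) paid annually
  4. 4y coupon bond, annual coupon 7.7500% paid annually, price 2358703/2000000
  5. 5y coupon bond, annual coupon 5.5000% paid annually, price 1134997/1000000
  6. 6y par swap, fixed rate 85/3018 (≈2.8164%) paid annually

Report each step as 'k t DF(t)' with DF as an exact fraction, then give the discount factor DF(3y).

1 1 969/1000
2 2 937/1000
3 3 4521/5000
4 4 2231/2500
5 5 2207/2500
6 6 847/1000
DF(3y) = 4521/5000 ≈ 0.904200

step 1 [1y] swap r/1=31/969: DF=(1 − 31/969·(0))/(1+31/969) = 969/1000 ≈ 0.969000
step 2 [2y] bond c/1=1/50: DF=(12189/12500 − 1/50·(0.969000))/(1+1/50) = 937/1000 ≈ 0.937000
step 3 [3y] swap r/1=479/14051: DF=(1 − 479/14051·(0.969000+0.937000))/(1+479/14051) = 4521/5000 ≈ 0.904200
step 4 [4y] bond c/1=31/400: DF=(2358703/2000000 − 31/400·(0.969000+0.937000+0.904200))/(1+31/400) = 2231/2500 ≈ 0.892400
step 5 [5y] bond c/1=11/200: DF=(1134997/1000000 − 11/200·(0.969000+0.937000+0.904200+0.892400))/(1+11/200) = 2207/2500 ≈ 0.882800
step 6 [6y] swap r/1=85/3018: DF=(1 − 85/3018·(0.969000+0.937000+0.904200+0.892400+0.882800))/(1+85/3018) = 847/1000 ≈ 0.847000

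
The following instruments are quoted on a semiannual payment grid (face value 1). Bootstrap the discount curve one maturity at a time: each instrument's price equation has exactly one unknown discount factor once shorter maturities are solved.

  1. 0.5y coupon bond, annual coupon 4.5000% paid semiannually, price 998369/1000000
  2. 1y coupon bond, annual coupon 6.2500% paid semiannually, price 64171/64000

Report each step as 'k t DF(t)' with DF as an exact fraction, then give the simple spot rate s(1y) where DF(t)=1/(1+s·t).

1 1/2 2441/2500
2 1 9427/10000
s(1y) = (1/(9427/10000) − 1)/(1) = 573/9427 ≈ 6.0783%

step 1 [0.5y] bond c/2=9/400: DF=(998369/1000000 − 9/400·(0))/(1+9/400) = 2441/2500 ≈ 0.976400
step 2 [1y] bond c/2=1/32: DF=(64171/64000 − 1/32·(0.976400))/(1+1/32) = 9427/10000 ≈ 0.942700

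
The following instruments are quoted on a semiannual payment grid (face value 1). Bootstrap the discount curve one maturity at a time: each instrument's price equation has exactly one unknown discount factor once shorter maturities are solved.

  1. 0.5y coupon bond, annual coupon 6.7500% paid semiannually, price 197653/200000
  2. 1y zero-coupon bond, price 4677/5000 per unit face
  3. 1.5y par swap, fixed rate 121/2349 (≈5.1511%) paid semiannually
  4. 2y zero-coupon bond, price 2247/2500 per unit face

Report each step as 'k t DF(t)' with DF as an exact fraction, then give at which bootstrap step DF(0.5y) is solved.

step 1 [0.5y] bond c/2=27/800: DF=(197653/200000 − 27/800·(0))/(1+27/800) = 239/250 ≈ 0.956000
step 2 [1y] zero: DF = P = 4677/5000 ≈ 0.935400
step 3 [1.5y] swap r/2=121/4698: DF=(1 − 121/4698·(0.956000+0.935400))/(1+121/4698) = 4637/5000 ≈ 0.927400
step 4 [2y] zero: DF = P = 2247/2500 ≈ 0.898800

1 1/2 239/250
2 1 4677/5000
3 3/2 4637/5000
4 2 2247/2500
DF(0.5y) is solved at step 1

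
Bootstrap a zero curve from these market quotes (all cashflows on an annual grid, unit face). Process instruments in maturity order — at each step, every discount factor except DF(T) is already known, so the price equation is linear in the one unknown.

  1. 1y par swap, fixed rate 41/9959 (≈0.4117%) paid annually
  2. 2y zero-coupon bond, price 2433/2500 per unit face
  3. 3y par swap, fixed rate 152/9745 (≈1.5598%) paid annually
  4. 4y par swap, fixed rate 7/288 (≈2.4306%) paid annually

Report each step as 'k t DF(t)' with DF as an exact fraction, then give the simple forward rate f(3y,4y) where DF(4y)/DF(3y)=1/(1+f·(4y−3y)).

1 1 9959/10000
2 2 2433/2500
3 3 1193/1250
4 4 9069/10000
f(3y,4y) = ((1193/1250)/(9069/10000) − 1)/(1) = 475/9069 ≈ 5.2376%

step 1 [1y] swap r/1=41/9959: DF=(1 − 41/9959·(0))/(1+41/9959) = 9959/10000 ≈ 0.995900
step 2 [2y] zero: DF = P = 2433/2500 ≈ 0.973200
step 3 [3y] swap r/1=152/9745: DF=(1 − 152/9745·(0.995900+0.973200))/(1+152/9745) = 1193/1250 ≈ 0.954400
step 4 [4y] swap r/1=7/288: DF=(1 − 7/288·(0.995900+0.973200+0.954400))/(1+7/288) = 9069/10000 ≈ 0.906900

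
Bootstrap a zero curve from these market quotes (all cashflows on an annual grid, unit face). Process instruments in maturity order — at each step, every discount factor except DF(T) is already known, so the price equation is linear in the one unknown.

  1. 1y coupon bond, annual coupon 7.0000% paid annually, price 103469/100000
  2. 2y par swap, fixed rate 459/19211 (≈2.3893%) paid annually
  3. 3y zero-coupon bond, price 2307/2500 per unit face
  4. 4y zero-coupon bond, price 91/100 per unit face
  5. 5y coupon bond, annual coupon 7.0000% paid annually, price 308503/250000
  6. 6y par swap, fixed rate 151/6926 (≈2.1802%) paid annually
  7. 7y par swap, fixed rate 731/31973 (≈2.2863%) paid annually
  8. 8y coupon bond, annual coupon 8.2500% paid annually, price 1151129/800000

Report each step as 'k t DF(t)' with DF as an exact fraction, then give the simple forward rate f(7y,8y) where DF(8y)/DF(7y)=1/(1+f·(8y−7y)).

step 1 [1y] bond c/1=7/100: DF=(103469/100000 − 7/100·(0))/(1+7/100) = 967/1000 ≈ 0.967000
step 2 [2y] swap r/1=459/19211: DF=(1 − 459/19211·(0.967000))/(1+459/19211) = 9541/10000 ≈ 0.954100
step 3 [3y] zero: DF = P = 2307/2500 ≈ 0.922800
step 4 [4y] zero: DF = P = 91/100 ≈ 0.910000
step 5 [5y] bond c/1=7/100: DF=(308503/250000 − 7/100·(0.967000+0.954100+0.922800+0.910000))/(1+7/100) = 9077/10000 ≈ 0.907700
step 6 [6y] swap r/1=151/6926: DF=(1 − 151/6926·(0.967000+0.954100+0.922800+0.910000+0.907700))/(1+151/6926) = 1099/1250 ≈ 0.879200
step 7 [7y] swap r/1=731/31973: DF=(1 − 731/31973·(0.967000+0.954100+0.922800+0.910000+0.907700+0.879200))/(1+731/31973) = 4269/5000 ≈ 0.853800
step 8 [8y] bond c/1=33/400: DF=(1151129/800000 − 33/400·(0.967000+0.954100+0.922800+0.910000+0.907700+0.879200+0.853800))/(1+33/400) = 8419/10000 ≈ 0.841900

1 1 967/1000
2 2 9541/10000
3 3 2307/2500
4 4 91/100
5 5 9077/10000
6 6 1099/1250
7 7 4269/5000
8 8 8419/10000
f(7y,8y) = ((4269/5000)/(8419/10000) − 1)/(1) = 119/8419 ≈ 1.4135%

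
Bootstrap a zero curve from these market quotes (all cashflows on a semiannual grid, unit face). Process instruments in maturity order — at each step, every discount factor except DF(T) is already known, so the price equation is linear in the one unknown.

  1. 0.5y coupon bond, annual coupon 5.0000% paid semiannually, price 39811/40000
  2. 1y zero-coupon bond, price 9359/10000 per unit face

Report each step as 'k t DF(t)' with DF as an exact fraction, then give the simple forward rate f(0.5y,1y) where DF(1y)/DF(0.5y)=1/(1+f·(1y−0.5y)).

step 1 [0.5y] bond c/2=1/40: DF=(39811/40000 − 1/40·(0))/(1+1/40) = 971/1000 ≈ 0.971000
step 2 [1y] zero: DF = P = 9359/10000 ≈ 0.935900

1 1/2 971/1000
2 1 9359/10000
f(0.5y,1y) = ((971/1000)/(9359/10000) − 1)/(1/2) = 702/9359 ≈ 7.5008%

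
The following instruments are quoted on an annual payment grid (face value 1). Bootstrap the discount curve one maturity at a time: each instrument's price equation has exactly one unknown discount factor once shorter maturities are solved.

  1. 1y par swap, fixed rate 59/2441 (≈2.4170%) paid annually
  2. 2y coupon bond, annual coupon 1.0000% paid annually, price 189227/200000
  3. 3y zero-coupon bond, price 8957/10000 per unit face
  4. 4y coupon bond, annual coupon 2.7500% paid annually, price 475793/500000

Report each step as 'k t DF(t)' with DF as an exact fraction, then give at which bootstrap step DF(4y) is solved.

1 1 2441/2500
2 2 9271/10000
3 3 8957/10000
4 4 532/625
DF(4y) is solved at step 4

step 1 [1y] swap r/1=59/2441: DF=(1 − 59/2441·(0))/(1+59/2441) = 2441/2500 ≈ 0.976400
step 2 [2y] bond c/1=1/100: DF=(189227/200000 − 1/100·(0.976400))/(1+1/100) = 9271/10000 ≈ 0.927100
step 3 [3y] zero: DF = P = 8957/10000 ≈ 0.895700
step 4 [4y] bond c/1=11/400: DF=(475793/500000 − 11/400·(0.976400+0.927100+0.895700))/(1+11/400) = 532/625 ≈ 0.851200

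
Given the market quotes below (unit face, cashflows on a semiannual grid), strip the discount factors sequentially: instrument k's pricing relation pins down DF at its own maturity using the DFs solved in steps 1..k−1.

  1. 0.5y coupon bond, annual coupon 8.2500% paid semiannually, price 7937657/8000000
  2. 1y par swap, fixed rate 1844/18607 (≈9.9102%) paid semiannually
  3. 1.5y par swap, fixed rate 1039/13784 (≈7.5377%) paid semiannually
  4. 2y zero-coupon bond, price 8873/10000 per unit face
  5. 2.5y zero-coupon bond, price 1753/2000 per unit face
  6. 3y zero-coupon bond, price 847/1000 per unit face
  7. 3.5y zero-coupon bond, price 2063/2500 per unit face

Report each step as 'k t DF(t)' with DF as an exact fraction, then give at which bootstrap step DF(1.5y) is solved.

step 1 [0.5y] bond c/2=33/800: DF=(7937657/8000000 − 33/800·(0))/(1+33/800) = 9529/10000 ≈ 0.952900
step 2 [1y] swap r/2=922/18607: DF=(1 − 922/18607·(0.952900))/(1+922/18607) = 4539/5000 ≈ 0.907800
step 3 [1.5y] swap r/2=1039/27568: DF=(1 − 1039/27568·(0.952900+0.907800))/(1+1039/27568) = 8961/10000 ≈ 0.896100
step 4 [2y] zero: DF = P = 8873/10000 ≈ 0.887300
step 5 [2.5y] zero: DF = P = 1753/2000 ≈ 0.876500
step 6 [3y] zero: DF = P = 847/1000 ≈ 0.847000
step 7 [3.5y] zero: DF = P = 2063/2500 ≈ 0.825200

1 1/2 9529/10000
2 1 4539/5000
3 3/2 8961/10000
4 2 8873/10000
5 5/2 1753/2000
6 3 847/1000
7 7/2 2063/2500
DF(1.5y) is solved at step 3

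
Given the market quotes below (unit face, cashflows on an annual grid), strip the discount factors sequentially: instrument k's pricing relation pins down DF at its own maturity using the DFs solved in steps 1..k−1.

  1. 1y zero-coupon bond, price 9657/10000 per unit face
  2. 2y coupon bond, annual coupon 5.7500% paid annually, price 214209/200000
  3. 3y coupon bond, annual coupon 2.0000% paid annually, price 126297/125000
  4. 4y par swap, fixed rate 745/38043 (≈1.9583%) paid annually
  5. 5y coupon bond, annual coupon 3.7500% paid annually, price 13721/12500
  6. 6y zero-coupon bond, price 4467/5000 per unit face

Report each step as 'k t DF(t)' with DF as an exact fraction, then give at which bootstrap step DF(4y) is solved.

1 1 9657/10000
2 2 9603/10000
3 3 1191/1250
4 4 1851/2000
5 5 1841/2000
6 6 4467/5000
DF(4y) is solved at step 4

step 1 [1y] zero: DF = P = 9657/10000 ≈ 0.965700
step 2 [2y] bond c/1=23/400: DF=(214209/200000 − 23/400·(0.965700))/(1+23/400) = 9603/10000 ≈ 0.960300
step 3 [3y] bond c/1=1/50: DF=(126297/125000 − 1/50·(0.965700+0.960300))/(1+1/50) = 1191/1250 ≈ 0.952800
step 4 [4y] swap r/1=745/38043: DF=(1 − 745/38043·(0.965700+0.960300+0.952800))/(1+745/38043) = 1851/2000 ≈ 0.925500
step 5 [5y] bond c/1=3/80: DF=(13721/12500 − 3/80·(0.965700+0.960300+0.952800+0.925500))/(1+3/80) = 1841/2000 ≈ 0.920500
step 6 [6y] zero: DF = P = 4467/5000 ≈ 0.893400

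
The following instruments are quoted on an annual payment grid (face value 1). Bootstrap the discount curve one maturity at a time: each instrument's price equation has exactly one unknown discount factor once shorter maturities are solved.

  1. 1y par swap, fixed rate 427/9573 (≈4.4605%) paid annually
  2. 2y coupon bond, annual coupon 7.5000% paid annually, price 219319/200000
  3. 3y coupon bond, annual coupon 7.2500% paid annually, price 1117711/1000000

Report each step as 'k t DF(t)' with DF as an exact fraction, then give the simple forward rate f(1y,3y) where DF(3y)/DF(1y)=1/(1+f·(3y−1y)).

step 1 [1y] swap r/1=427/9573: DF=(1 − 427/9573·(0))/(1+427/9573) = 9573/10000 ≈ 0.957300
step 2 [2y] bond c/1=3/40: DF=(219319/200000 − 3/40·(0.957300))/(1+3/40) = 9533/10000 ≈ 0.953300
step 3 [3y] bond c/1=29/400: DF=(1117711/1000000 − 29/400·(0.957300+0.953300))/(1+29/400) = 913/1000 ≈ 0.913000

1 1 9573/10000
2 2 9533/10000
3 3 913/1000
f(1y,3y) = ((9573/10000)/(913/1000) − 1)/(2) = 443/18260 ≈ 2.4261%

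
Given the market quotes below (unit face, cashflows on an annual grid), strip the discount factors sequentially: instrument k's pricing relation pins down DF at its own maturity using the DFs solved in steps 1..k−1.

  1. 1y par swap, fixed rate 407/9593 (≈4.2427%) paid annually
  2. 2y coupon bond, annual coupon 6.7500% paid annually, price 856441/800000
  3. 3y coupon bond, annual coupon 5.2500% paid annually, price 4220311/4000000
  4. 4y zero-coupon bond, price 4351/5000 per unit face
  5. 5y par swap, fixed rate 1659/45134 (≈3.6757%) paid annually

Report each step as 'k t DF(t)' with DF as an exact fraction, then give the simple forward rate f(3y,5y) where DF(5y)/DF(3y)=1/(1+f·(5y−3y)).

1 1 9593/10000
2 2 4711/5000
3 3 2269/2500
4 4 4351/5000
5 5 8341/10000
f(3y,5y) = ((2269/2500)/(8341/10000) − 1)/(2) = 735/16682 ≈ 4.4059%

step 1 [1y] swap r/1=407/9593: DF=(1 − 407/9593·(0))/(1+407/9593) = 9593/10000 ≈ 0.959300
step 2 [2y] bond c/1=27/400: DF=(856441/800000 − 27/400·(0.959300))/(1+27/400) = 4711/5000 ≈ 0.942200
step 3 [3y] bond c/1=21/400: DF=(4220311/4000000 − 21/400·(0.959300+0.942200))/(1+21/400) = 2269/2500 ≈ 0.907600
step 4 [4y] zero: DF = P = 4351/5000 ≈ 0.870200
step 5 [5y] swap r/1=1659/45134: DF=(1 − 1659/45134·(0.959300+0.942200+0.907600+0.870200))/(1+1659/45134) = 8341/10000 ≈ 0.834100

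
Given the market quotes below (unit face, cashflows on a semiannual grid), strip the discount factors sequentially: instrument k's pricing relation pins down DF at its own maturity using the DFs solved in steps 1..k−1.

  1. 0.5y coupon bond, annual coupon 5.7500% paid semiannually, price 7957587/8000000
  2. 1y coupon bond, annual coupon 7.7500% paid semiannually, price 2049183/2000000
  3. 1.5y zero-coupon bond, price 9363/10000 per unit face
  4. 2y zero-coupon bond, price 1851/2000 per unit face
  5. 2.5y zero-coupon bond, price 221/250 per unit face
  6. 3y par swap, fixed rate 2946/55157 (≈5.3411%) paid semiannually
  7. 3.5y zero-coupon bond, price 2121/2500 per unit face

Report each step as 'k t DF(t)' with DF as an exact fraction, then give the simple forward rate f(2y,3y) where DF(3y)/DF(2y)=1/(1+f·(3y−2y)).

step 1 [0.5y] bond c/2=23/800: DF=(7957587/8000000 − 23/800·(0))/(1+23/800) = 9669/10000 ≈ 0.966900
step 2 [1y] bond c/2=31/800: DF=(2049183/2000000 − 31/800·(0.966900))/(1+31/800) = 9503/10000 ≈ 0.950300
step 3 [1.5y] zero: DF = P = 9363/10000 ≈ 0.936300
step 4 [2y] zero: DF = P = 1851/2000 ≈ 0.925500
step 5 [2.5y] zero: DF = P = 221/250 ≈ 0.884000
step 6 [3y] swap r/2=1473/55157: DF=(1 − 1473/55157·(0.966900+0.950300+0.936300+0.925500+0.884000))/(1+1473/55157) = 8527/10000 ≈ 0.852700
step 7 [3.5y] zero: DF = P = 2121/2500 ≈ 0.848400

1 1/2 9669/10000
2 1 9503/10000
3 3/2 9363/10000
4 2 1851/2000
5 5/2 221/250
6 3 8527/10000
7 7/2 2121/2500
f(2y,3y) = ((1851/2000)/(8527/10000) − 1)/(1) = 728/8527 ≈ 8.5376%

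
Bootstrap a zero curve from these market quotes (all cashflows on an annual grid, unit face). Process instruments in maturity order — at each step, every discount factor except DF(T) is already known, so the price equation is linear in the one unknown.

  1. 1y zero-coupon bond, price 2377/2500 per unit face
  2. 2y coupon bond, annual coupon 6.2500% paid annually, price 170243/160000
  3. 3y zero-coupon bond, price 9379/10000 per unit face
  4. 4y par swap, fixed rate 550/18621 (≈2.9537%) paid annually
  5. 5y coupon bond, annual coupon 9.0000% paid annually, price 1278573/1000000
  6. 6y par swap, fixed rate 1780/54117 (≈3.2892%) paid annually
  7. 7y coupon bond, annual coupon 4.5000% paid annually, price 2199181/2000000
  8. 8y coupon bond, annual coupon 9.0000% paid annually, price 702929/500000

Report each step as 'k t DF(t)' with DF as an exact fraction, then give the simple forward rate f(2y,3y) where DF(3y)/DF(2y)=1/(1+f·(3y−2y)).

1 1 2377/2500
2 2 1891/2000
3 3 9379/10000
4 4 89/100
5 5 1731/2000
6 6 411/500
7 7 512/625
8 8 7753/10000
f(2y,3y) = ((1891/2000)/(9379/10000) − 1)/(1) = 76/9379 ≈ 0.8103%

step 1 [1y] zero: DF = P = 2377/2500 ≈ 0.950800
step 2 [2y] bond c/1=1/16: DF=(170243/160000 − 1/16·(0.950800))/(1+1/16) = 1891/2000 ≈ 0.945500
step 3 [3y] zero: DF = P = 9379/10000 ≈ 0.937900
step 4 [4y] swap r/1=550/18621: DF=(1 − 550/18621·(0.950800+0.945500+0.937900))/(1+550/18621) = 89/100 ≈ 0.890000
step 5 [5y] bond c/1=9/100: DF=(1278573/1000000 − 9/100·(0.950800+0.945500+0.937900+0.890000))/(1+9/100) = 1731/2000 ≈ 0.865500
step 6 [6y] swap r/1=1780/54117: DF=(1 − 1780/54117·(0.950800+0.945500+0.937900+0.890000+0.865500))/(1+1780/54117) = 411/500 ≈ 0.822000
step 7 [7y] bond c/1=9/200: DF=(2199181/2000000 − 9/200·(0.950800+0.945500+0.937900+0.890000+0.865500+0.822000))/(1+9/200) = 512/625 ≈ 0.819200
step 8 [8y] bond c/1=9/100: DF=(702929/500000 − 9/100·(0.950800+0.945500+0.937900+0.890000+0.865500+0.822000+0.819200))/(1+9/100) = 7753/10000 ≈ 0.775300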